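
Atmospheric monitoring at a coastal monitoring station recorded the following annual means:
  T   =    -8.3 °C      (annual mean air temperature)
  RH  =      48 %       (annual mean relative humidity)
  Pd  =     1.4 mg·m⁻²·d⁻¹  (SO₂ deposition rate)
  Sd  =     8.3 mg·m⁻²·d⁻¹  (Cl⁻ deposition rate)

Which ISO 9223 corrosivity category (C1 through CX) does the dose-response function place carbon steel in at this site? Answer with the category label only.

C2

carbon steel: T≤10 °C ⇒ hinge +0.150·(-8.3−10) = -2.7450
  SO₂ term: 1.77·1.4^0.52·exp(0.02·48-2.7450) = 0.3538
  Cl⁻ term: 0.102·8.3^0.62·exp(0.033·48+0.04·-8.3) = 1.325
  r_corr = 0.3538 + 1.325 = 1.679 μm/a
ISO 9223 Table 2 (carbon steel): 1.3 < 1.68 ≤ 25 μm/a ⇒ C2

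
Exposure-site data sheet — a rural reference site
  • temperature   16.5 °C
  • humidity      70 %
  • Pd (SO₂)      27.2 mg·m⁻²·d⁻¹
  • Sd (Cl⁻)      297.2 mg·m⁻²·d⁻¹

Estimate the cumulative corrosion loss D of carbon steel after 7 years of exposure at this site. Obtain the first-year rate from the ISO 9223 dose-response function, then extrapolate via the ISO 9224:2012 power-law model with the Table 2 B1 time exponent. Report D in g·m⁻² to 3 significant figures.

carbon steel: T>10 °C ⇒ hinge -0.054·(16.5−10) = -0.3510
  Pd branch = 1.77·Pd^0.52·e^(0.02·RH+f) = 28.15 μm/a
  Sd branch = 0.102·Sd^0.62·e^(0.033·RH+0.04·T) = 67.88 μm/a
  r_corr = 28.15 + 67.88 = 96.03 μm/a
ISO 9224: D(t) = r_corr · t^b with b = 0.523 (carbon steel, B1)
  D(7) = 96.03 × 7^0.523 = 96.03 × 2.767 = 265.7 μm
  Mass loss = 265.7 μm × 7.85 g/cm³ = 2086 g·m⁻²

D(7) = 2.09e+03 g·m⁻²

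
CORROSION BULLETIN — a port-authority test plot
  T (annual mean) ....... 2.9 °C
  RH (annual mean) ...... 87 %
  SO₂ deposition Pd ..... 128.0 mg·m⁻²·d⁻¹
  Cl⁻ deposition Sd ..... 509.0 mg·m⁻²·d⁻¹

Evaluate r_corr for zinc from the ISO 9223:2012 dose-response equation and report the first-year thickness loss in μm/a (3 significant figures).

r_corr = 6.12 μm/a

zinc: f(T) = +0.038·(T−10) [T≤10 °C] = -0.2698
  SO₂ term: 0.0129·128.0^0.44·exp(0.046·87-0.2698) = 4.557
  Sd branch = 0.0175·Sd^0.57·e^(0.008·RH+0.085·T) = 1.567 μm/a
  r_corr = 4.557 + 1.567 = 6.124 μm/a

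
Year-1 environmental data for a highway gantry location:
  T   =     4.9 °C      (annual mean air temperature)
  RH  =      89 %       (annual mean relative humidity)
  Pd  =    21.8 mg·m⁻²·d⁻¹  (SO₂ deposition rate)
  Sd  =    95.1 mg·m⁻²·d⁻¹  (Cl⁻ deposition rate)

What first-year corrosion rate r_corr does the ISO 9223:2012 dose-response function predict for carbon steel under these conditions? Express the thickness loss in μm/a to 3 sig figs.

r_corr = 63.7 μm/a

carbon steel: T≤10 °C ⇒ hinge +0.150·(4.9−10) = -0.7650
  Pd branch = 1.77·Pd^0.52·e^(0.02·RH+f) = 24.25 μm/a
  Cl⁻ term: 0.102·95.1^0.62·exp(0.033·89+0.04·4.9) = 39.42
  sum: 24.25 + 39.42 → r_corr = 63.67 μm/a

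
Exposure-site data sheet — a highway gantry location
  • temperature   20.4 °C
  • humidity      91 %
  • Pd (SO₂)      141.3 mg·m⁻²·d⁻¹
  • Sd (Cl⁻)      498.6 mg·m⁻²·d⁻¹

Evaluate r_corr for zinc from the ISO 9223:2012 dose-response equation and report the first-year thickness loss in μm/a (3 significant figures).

r_corr = 10.7 μm/a

zinc: T>10 °C ⇒ hinge -0.071·(20.4−10) = -0.7384
  Pd branch = 0.0129·Pd^0.44·e^(0.046·RH+f) = 3.58 μm/a
  Sd branch = 0.0175·Sd^0.57·e^(0.008·RH+0.085·T) = 7.079 μm/a
  sum: 3.58 + 7.079 → r_corr = 10.66 μm/a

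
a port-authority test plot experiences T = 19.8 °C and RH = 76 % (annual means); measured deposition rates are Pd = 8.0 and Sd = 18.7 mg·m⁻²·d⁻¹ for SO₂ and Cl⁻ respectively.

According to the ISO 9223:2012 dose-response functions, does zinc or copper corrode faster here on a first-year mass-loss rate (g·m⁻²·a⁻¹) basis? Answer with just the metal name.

copper

zinc: f(T) = -0.071·(T−10) [T>10 °C] = -0.6958
  Pd branch = 0.0129·Pd^0.44·e^(0.046·RH+f) = 0.5297 μm/a
  Sd branch = 0.0175·Sd^0.57·e^(0.008·RH+0.085·T) = 0.9182 μm/a
  sum: 0.5297 + 0.9182 → r_corr = 1.448 μm/a
  mass loss = 1.448 μm/a × 7.14 g/cm³ = 10.34 g·m⁻²·a⁻¹
copper: f(T) = -0.080·(T−10) [T>10 °C] = -0.7840
  SO₂ term: 0.0053·8.0^0.26·exp(0.059·76-0.7840) = 0.3681
  Cl⁻ term: 0.01025·18.7^0.27·exp(0.036·76+0.049·19.8) = 0.9198
  sum: 0.3681 + 0.9198 → r_corr = 1.288 μm/a
  mass loss = 1.288 μm/a × 8.96 g/cm³ = 11.54 g·m⁻²·a⁻¹
Ordering by g·m⁻²·a⁻¹: copper (11.5) > zinc (10.3)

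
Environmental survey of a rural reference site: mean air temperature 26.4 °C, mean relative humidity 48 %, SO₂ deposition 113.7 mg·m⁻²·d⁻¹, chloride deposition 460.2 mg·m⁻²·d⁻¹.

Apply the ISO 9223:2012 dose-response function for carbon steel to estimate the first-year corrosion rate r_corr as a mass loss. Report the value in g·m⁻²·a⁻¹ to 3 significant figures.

carbon steel: T>10 °C ⇒ hinge -0.054·(26.4−10) = -0.8856
  Pd branch = 1.77·Pd^0.52·e^(0.02·RH+f) = 22.35 μm/a
  Cl⁻ term: 0.102·460.2^0.62·exp(0.033·48+0.04·26.4) = 64
  sum: 22.35 + 64 → r_corr = 86.35 μm/a
Convert to mass loss: 86.35 μm/a × 7.85 g/cm³ = 677.8 g·m⁻²·a⁻¹

r_corr = 678 g·m⁻²·a⁻¹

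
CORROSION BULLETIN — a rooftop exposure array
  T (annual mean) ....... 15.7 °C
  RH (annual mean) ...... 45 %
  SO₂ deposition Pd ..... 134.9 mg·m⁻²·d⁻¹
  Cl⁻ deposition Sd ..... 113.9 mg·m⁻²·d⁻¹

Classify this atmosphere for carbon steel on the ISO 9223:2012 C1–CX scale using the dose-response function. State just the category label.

C4

carbon steel: T>10 °C ⇒ hinge -0.054·(15.7−10) = -0.3078
  sulphur-dioxide contribution → 41 μm/a
  chloride contribution → 15.9 μm/a
  ⇒ r_corr(carbon steel) = 56.9 μm/a
Category bounds: 50…80 μm/a bracket r_corr ⇒ C4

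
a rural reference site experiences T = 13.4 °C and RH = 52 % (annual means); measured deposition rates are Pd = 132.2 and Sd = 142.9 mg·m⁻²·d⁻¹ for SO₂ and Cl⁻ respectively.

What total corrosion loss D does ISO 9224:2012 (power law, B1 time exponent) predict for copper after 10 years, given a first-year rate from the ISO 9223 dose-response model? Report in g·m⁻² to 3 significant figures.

copper: T>10 °C ⇒ hinge -0.080·(13.4−10) = -0.2720
  SO₂ term: 0.0053·132.2^0.26·exp(0.059·52-0.2720) = 0.3091
  Cl⁻ term: 0.01025·142.9^0.27·exp(0.036·52+0.049·13.4) = 0.4906
  r_corr = 0.3091 + 0.4906 = 0.7997 μm/a
Long-term exponent b (ISO 9224 Table 2, B1) = 0.667
  D(10) = 0.7997 × 10^0.667 = 0.7997 × 4.645 = 3.715 μm
  Mass loss = 3.715 μm × 8.96 g/cm³ = 33.28 g·m⁻²

D(10) = 33.3 g·m⁻²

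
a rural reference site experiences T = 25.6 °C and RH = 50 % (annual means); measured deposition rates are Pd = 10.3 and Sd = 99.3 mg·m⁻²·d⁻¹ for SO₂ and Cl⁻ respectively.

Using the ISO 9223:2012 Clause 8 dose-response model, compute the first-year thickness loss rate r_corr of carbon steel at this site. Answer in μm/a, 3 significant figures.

carbon steel: T>10 °C ⇒ hinge -0.054·(25.6−10) = -0.8424
  sulphur-dioxide contribution → 6.968 μm/a
  chloride contribution → 25.59 μm/a
  total first-year rate 32.55 μm/a

r_corr = 32.6 μm/a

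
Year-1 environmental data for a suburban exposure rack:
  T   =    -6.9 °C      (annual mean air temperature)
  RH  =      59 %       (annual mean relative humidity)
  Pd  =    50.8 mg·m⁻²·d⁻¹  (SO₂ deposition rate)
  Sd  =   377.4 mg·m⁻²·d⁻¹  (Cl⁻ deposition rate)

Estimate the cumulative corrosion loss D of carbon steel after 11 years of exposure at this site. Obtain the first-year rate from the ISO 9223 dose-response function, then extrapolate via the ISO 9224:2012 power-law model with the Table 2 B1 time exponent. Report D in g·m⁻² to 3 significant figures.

carbon steel: temperature factor f = +0.150·(-16.9) = -2.5350
  SO₂ term: 1.77·50.8^0.52·exp(0.02·59-2.5350) = 3.52
  Sd branch = 0.102·Sd^0.62·e^(0.033·RH+0.04·T) = 21.47 μm/a
  sum: 3.52 + 21.47 → r_corr = 24.99 μm/a
ISO 9224: D(t) = r_corr · t^b with b = 0.523 (carbon steel, B1)
  D(11) = 24.99 × 11^0.523 = 24.99 × 3.505 = 87.6 μm
  Mass loss = 87.6 μm × 7.85 g/cm³ = 687.6 g·m⁻²

D(11) = 688 g·m⁻²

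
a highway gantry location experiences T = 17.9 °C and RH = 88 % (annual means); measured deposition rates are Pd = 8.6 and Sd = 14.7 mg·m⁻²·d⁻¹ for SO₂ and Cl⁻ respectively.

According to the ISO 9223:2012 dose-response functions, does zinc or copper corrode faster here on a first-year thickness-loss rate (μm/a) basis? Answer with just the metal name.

copper

zinc: T>10 °C ⇒ hinge -0.071·(17.9−10) = -0.5609
  sulphur-dioxide contribution → 1.087 μm/a
  chloride contribution → 0.7498 μm/a
  total first-year rate 1.837 μm/a
copper: temperature factor f = -0.080·(7.9) = -0.6320
  sulphur-dioxide contribution → 0.8864 μm/a
  chloride contribution → 1.21 μm/a
  ⇒ r_corr(copper) = 2.096 μm/a
Ordering by μm/a: copper (2.1) > zinc (1.84)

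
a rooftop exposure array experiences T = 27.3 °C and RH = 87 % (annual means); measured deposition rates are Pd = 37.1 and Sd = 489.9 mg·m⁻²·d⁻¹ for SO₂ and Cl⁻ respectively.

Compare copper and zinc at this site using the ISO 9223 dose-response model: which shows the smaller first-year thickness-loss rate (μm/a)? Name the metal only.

copper: T>10 °C ⇒ hinge -0.080·(27.3−10) = -1.3840
  sulphur-dioxide contribution → 0.5761 μm/a
  chloride contribution → 4.767 μm/a
  total first-year rate 5.343 μm/a
zinc: f(T) = -0.071·(T−10) [T>10 °C] = -1.2283
  sulphur-dioxide contribution → 1.013 μm/a
  chloride contribution → 12.2 μm/a
  total first-year rate 13.22 μm/a
Ordering by μm/a: zinc (13.2) > copper (5.34)

copper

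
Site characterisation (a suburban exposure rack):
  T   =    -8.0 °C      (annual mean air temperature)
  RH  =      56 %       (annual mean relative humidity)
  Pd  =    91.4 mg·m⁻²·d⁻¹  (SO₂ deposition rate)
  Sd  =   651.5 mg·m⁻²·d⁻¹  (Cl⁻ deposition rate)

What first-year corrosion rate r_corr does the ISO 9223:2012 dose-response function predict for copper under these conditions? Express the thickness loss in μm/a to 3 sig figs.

copper: f(T) = +0.126·(T−10) [T≤10 °C] = -2.2680
  Pd branch = 0.0053·Pd^0.26·e^(0.059·RH+f) = 0.04831 μm/a
  Sd branch = 0.01025·Sd^0.27·e^(0.036·RH+0.049·T) = 0.2991 μm/a
  r_corr = 0.04831 + 0.2991 = 0.3474 μm/a

r_corr = 0.347 μm/a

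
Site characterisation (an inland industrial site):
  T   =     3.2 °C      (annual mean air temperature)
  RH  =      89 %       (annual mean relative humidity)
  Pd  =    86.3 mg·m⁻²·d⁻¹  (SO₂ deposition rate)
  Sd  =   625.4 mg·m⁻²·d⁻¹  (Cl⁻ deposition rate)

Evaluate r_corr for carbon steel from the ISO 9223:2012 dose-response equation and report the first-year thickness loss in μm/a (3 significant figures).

carbon steel: temperature factor f = +0.150·(-6.8) = -1.0200
  Pd branch = 1.77·Pd^0.52·e^(0.02·RH+f) = 38.44 μm/a
  Sd branch = 0.102·Sd^0.62·e^(0.033·RH+0.04·T) = 118.4 μm/a
  r_corr = 38.44 + 118.4 = 156.8 μm/a

r_corr = 157 μm/a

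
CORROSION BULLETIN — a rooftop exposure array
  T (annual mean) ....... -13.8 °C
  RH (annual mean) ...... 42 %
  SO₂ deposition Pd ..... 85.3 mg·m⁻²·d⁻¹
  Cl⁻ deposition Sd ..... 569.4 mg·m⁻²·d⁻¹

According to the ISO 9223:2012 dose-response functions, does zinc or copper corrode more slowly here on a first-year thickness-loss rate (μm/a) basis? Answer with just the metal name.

copper

zinc: T≤10 °C ⇒ hinge +0.038·(-13.8−10) = -0.9044
  sulphur-dioxide contribution → 0.255 μm/a
  chloride contribution → 0.2819 μm/a
  total first-year rate 0.5369 μm/a
copper: T≤10 °C ⇒ hinge +0.126·(-13.8−10) = -2.9988
  sulphur-dioxide contribution → 0.01 μm/a
  chloride contribution → 0.1311 μm/a
  total first-year rate 0.1411 μm/a
Ordering by μm/a: zinc (0.537) > copper (0.141)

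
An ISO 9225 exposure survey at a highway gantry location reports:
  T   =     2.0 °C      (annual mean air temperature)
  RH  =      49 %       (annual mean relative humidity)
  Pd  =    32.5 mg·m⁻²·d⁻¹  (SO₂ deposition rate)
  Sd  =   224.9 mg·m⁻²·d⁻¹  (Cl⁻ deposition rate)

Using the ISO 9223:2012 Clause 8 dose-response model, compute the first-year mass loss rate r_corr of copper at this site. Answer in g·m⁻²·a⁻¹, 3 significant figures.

copper: f(T) = +0.126·(T−10) [T≤10 °C] = -1.0080
  SO₂ term: 0.0053·32.5^0.26·exp(0.059·49-1.0080) = 0.08613
  Sd branch = 0.01025·Sd^0.27·e^(0.036·RH+0.049·T) = 0.2847 μm/a
  r_corr = 0.08613 + 0.2847 = 0.3708 μm/a
Convert to mass loss: 0.3708 μm/a × 8.96 g/cm³ = 3.323 g·m⁻²·a⁻¹

r_corr = 3.32 g·m⁻²·a⁻¹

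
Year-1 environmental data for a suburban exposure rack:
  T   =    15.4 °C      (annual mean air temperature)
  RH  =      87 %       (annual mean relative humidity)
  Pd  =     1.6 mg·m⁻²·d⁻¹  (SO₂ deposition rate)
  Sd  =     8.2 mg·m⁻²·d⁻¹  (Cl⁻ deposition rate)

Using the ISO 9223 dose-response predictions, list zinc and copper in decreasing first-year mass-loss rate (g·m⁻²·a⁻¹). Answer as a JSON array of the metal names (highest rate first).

["copper", "zinc"]

zinc: temperature factor f = -0.071·(5.4) = -0.3834
  sulphur-dioxide contribution → 0.5915 μm/a
  chloride contribution → 0.4312 μm/a
  total first-year rate 1.023 μm/a
  mass loss = 1.023 μm/a × 7.14 g/cm³ = 7.302 g·m⁻²·a⁻¹
copper: temperature factor f = -0.080·(5.4) = -0.4320
  sulphur-dioxide contribution → 0.6591 μm/a
  chloride contribution → 0.8818 μm/a
  ⇒ r_corr(copper) = 1.541 μm/a
  mass loss = 1.541 μm/a × 8.96 g/cm³ = 13.81 g·m⁻²·a⁻¹
Ordering by g·m⁻²·a⁻¹: copper (13.8) > zinc (7.3)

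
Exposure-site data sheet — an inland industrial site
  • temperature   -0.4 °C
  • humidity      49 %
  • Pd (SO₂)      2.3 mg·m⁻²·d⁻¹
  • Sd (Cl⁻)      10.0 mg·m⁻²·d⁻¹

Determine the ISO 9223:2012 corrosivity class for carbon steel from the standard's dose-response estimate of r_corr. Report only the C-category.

C2

carbon steel: temperature factor f = +0.150·(-10.4) = -1.5600
  Pd branch = 1.77·Pd^0.52·e^(0.02·RH+f) = 1.528 μm/a
  Cl⁻ term: 0.102·10.0^0.62·exp(0.033·49+0.04·-0.4) = 2.108
  r_corr = 1.528 + 2.108 = 3.636 μm/a
ISO 9223 Table 2 (carbon steel): 1.3 < 3.64 ≤ 25 μm/a ⇒ C2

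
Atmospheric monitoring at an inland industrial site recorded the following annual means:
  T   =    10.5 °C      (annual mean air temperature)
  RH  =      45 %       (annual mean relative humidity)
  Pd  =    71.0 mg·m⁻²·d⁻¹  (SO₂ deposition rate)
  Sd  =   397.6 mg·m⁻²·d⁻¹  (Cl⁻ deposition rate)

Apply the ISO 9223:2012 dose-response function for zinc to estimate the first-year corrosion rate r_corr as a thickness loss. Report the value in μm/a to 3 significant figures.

zinc: f(T) = -0.071·(T−10) [T>10 °C] = -0.0355
  sulphur-dioxide contribution → 0.6437 μm/a
  chloride contribution → 1.856 μm/a
  total first-year rate 2.5 μm/a

r_corr = 2.50 μm/a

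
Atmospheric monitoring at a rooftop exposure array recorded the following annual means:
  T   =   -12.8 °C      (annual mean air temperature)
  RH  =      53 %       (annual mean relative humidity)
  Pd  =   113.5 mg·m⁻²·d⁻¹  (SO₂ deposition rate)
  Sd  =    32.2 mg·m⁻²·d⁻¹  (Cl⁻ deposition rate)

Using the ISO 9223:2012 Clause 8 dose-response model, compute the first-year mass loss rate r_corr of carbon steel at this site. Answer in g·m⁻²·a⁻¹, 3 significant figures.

r_corr = 39.1 g·m⁻²·a⁻¹

carbon steel: temperature factor f = +0.150·(-22.8) = -3.4200
  Pd branch = 1.77·Pd^0.52·e^(0.02·RH+f) = 1.957 μm/a
  Cl⁻ term: 0.102·32.2^0.62·exp(0.033·53+0.04·-12.8) = 3.025
  r_corr = 1.957 + 3.025 = 4.982 μm/a
Convert to mass loss: 4.982 μm/a × 7.85 g/cm³ = 39.11 g·m⁻²·a⁻¹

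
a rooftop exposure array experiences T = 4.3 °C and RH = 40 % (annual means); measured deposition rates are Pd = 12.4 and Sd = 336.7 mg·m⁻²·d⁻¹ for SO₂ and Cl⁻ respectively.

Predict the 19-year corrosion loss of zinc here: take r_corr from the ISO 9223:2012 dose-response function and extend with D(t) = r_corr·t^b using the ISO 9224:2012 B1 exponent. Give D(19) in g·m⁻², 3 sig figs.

zinc: T≤10 °C ⇒ hinge +0.038·(4.3−10) = -0.2166
  sulphur-dioxide contribution → 0.198 μm/a
  chloride contribution → 0.9578 μm/a
  total first-year rate 1.156 μm/a
Power-law: D(19) = r_corr · 19^0.813
  D(19) = 1.156 × 19^0.813 = 1.156 × 10.96 = 12.66 μm
  Mass loss = 12.66 μm × 7.14 g/cm³ = 90.41 g·m⁻²

D(19) = 90.4 g·m⁻²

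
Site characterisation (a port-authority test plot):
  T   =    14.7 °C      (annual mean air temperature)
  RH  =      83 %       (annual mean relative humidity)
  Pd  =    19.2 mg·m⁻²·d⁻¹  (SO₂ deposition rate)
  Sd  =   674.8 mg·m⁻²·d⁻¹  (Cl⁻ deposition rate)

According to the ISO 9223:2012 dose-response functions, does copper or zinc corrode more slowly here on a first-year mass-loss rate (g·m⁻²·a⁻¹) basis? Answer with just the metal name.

copper: T>10 °C ⇒ hinge -0.080·(14.7−10) = -0.3760
  Pd branch = 0.0053·Pd^0.26·e^(0.059·RH+f) = 1.05 μm/a
  Cl⁻ term: 0.01025·674.8^0.27·exp(0.036·83+0.049·14.7) = 2.427
  sum: 1.05 + 2.427 → r_corr = 3.478 μm/a
  mass loss = 3.478 μm/a × 8.96 g/cm³ = 31.16 g·m⁻²·a⁻¹
zinc: temperature factor f = -0.071·(4.7) = -0.3337
  Pd branch = 0.0129·Pd^0.44·e^(0.046·RH+f) = 1.543 μm/a
  Cl⁻ term: 0.0175·674.8^0.57·exp(0.008·83+0.085·14.7) = 4.861
  r_corr = 1.543 + 4.861 = 6.404 μm/a
  mass loss = 6.404 μm/a × 7.14 g/cm³ = 45.72 g·m⁻²·a⁻¹
Ordering by g·m⁻²·a⁻¹: zinc (45.7) > copper (31.2)

copper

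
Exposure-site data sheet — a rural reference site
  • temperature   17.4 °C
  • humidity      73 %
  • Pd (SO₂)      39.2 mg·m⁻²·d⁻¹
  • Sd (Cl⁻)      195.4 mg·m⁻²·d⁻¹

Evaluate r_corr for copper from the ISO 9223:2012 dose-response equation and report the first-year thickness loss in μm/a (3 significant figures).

copper: temperature factor f = -0.080·(7.4) = -0.5920
  SO₂ term: 0.0053·39.2^0.26·exp(0.059·73-0.5920) = 0.5649
  Cl⁻ term: 0.01025·195.4^0.27·exp(0.036·73+0.049·17.4) = 1.383
  r_corr = 0.5649 + 1.383 = 1.948 μm/a

r_corr = 1.95 μm/a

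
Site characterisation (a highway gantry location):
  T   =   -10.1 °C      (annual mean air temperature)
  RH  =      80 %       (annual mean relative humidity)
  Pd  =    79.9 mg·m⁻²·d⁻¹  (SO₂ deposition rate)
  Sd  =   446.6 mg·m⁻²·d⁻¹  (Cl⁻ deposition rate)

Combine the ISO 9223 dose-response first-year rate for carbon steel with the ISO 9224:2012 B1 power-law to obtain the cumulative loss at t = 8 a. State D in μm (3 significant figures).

D(8) = 137 μm

carbon steel: T≤10 °C ⇒ hinge +0.150·(-10.1−10) = -3.0150
  sulphur-dioxide contribution → 4.195 μm/a
  chloride contribution → 41.94 μm/a
  total first-year rate 46.14 μm/a
Long-term exponent b (ISO 9224 Table 2, B1) = 0.523
  D(8) = 46.14 × 8^0.523 = 46.14 × 2.967 = 136.9 μm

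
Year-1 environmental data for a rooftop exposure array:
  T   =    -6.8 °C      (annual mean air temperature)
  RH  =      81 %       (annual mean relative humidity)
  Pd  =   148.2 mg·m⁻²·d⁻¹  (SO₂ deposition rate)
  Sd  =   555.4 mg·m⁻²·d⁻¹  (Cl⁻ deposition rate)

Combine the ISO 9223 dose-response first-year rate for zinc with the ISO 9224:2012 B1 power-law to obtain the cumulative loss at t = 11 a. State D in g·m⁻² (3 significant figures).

D(11) = 162 g·m⁻²

zinc: T≤10 °C ⇒ hinge +0.038·(-6.8−10) = -0.6384
  Pd branch = 0.0129·Pd^0.44·e^(0.046·RH+f) = 2.551 μm/a
  Cl⁻ term: 0.0175·555.4^0.57·exp(0.008·81+0.085·-6.8) = 0.6884
  r_corr = 2.551 + 0.6884 = 3.239 μm/a
Long-term exponent b (ISO 9224 Table 2, B1) = 0.813
  D(11) = 3.239 × 11^0.813 = 3.239 × 7.025 = 22.76 μm
  Mass loss = 22.76 μm × 7.14 g/cm³ = 162.5 g·m⁻²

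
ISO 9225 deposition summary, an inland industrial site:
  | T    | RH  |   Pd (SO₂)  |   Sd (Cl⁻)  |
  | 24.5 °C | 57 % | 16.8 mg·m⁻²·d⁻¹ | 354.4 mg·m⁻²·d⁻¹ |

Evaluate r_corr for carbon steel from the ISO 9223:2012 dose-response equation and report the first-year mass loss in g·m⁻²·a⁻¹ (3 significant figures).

r_corr = 619 g·m⁻²·a⁻¹

carbon steel: temperature factor f = -0.054·(14.5) = -0.7830
  SO₂ term: 1.77·16.8^0.52·exp(0.02·57-0.7830) = 10.97
  Cl⁻ term: 0.102·354.4^0.62·exp(0.033·57+0.04·24.5) = 67.89
  sum: 10.97 + 67.89 → r_corr = 78.86 μm/a
Convert to mass loss: 78.86 μm/a × 7.85 g/cm³ = 619 g·m⁻²·a⁻¹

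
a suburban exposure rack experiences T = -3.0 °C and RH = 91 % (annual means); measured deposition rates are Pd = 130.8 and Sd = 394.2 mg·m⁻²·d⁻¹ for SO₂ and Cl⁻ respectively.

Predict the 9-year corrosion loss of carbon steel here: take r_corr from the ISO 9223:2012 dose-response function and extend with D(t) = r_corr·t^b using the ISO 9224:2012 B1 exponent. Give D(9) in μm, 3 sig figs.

carbon steel: f(T) = +0.150·(T−10) [T≤10 °C] = -1.9500
  Pd branch = 1.77·Pd^0.52·e^(0.02·RH+f) = 19.6 μm/a
  Sd branch = 0.102·Sd^0.62·e^(0.033·RH+0.04·T) = 74.13 μm/a
  sum: 19.6 + 74.13 → r_corr = 93.73 μm/a
Long-term exponent b (ISO 9224 Table 2, B1) = 0.523
  D(9) = 93.73 × 9^0.523 = 93.73 × 3.156 = 295.8 μm

D(9) = 296 μm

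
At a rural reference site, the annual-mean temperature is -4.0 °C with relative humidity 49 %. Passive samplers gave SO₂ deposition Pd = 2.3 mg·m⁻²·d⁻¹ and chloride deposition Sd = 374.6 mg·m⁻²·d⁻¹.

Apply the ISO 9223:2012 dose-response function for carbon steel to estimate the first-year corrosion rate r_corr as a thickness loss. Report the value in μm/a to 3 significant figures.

r_corr = 18.1 μm/a

carbon steel: temperature factor f = +0.150·(-14.0) = -2.1000
  Pd branch = 1.77·Pd^0.52·e^(0.02·RH+f) = 0.8906 μm/a
  Sd branch = 0.102·Sd^0.62·e^(0.033·RH+0.04·T) = 17.26 μm/a
  sum: 0.8906 + 17.26 → r_corr = 18.15 μm/a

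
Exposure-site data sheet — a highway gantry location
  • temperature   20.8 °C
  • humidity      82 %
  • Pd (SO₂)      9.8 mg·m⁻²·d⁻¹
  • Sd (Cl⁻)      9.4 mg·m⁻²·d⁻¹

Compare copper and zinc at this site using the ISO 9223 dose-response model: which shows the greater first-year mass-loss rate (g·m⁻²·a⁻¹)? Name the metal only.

copper

copper: temperature factor f = -0.080·(10.8) = -0.8640
  sulphur-dioxide contribution → 0.5104 μm/a
  chloride contribution → 0.9957 μm/a
  ⇒ r_corr(copper) = 1.506 μm/a
  mass loss = 1.506 μm/a × 8.96 g/cm³ = 13.49 g·m⁻²·a⁻¹
zinc: temperature factor f = -0.071·(10.8) = -0.7668
  sulphur-dioxide contribution → 0.711 μm/a
  chloride contribution → 0.7087 μm/a
  ⇒ r_corr(zinc) = 1.42 μm/a
  mass loss = 1.42 μm/a × 7.14 g/cm³ = 10.14 g·m⁻²·a⁻¹
Ordering by g·m⁻²·a⁻¹: copper (13.5) > zinc (10.1)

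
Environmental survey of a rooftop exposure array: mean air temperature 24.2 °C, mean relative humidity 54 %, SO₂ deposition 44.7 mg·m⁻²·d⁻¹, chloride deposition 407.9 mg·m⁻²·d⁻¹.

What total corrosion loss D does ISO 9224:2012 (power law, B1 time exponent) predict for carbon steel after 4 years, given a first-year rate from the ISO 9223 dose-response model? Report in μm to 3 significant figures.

D(4) = 173 μm

carbon steel: T>10 °C ⇒ hinge -0.054·(24.2−10) = -0.7668
  SO₂ term: 1.77·44.7^0.52·exp(0.02·54-0.7668) = 17.46
  Cl⁻ term: 0.102·407.9^0.62·exp(0.033·54+0.04·24.2) = 66.29
  sum: 17.46 + 66.29 → r_corr = 83.76 μm/a
Long-term exponent b (ISO 9224 Table 2, B1) = 0.523
  D(4) = 83.76 × 4^0.523 = 83.76 × 2.065 = 172.9 μm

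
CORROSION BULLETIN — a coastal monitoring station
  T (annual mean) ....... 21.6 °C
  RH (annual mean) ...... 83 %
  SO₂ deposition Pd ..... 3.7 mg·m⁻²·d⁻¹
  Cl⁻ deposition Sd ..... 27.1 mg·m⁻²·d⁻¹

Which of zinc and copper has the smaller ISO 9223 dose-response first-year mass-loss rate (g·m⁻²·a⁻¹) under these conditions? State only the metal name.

zinc: f(T) = -0.071·(T−10) [T>10 °C] = -0.8236
  sulphur-dioxide contribution → 0.4582 μm/a
  chloride contribution → 1.398 μm/a
  total first-year rate 1.856 μm/a
  mass loss = 1.856 μm/a × 7.14 g/cm³ = 13.25 g·m⁻²·a⁻¹
copper: temperature factor f = -0.080·(11.6) = -0.9280
  sulphur-dioxide contribution → 0.3942 μm/a
  chloride contribution → 1.429 μm/a
  total first-year rate 1.823 μm/a
  mass loss = 1.823 μm/a × 8.96 g/cm³ = 16.33 g·m⁻²·a⁻¹
Ordering by g·m⁻²·a⁻¹: copper (16.3) > zinc (13.3)

zinc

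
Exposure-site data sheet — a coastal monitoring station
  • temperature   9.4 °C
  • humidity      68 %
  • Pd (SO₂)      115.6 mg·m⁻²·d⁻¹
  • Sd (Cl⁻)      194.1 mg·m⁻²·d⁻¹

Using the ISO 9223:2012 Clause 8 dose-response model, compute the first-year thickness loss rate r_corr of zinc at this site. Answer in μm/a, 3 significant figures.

r_corr = 3.68 μm/a

zinc: f(T) = +0.038·(T−10) [T≤10 °C] = -0.0228
  sulphur-dioxide contribution → 2.327 μm/a
  chloride contribution → 1.35 μm/a
  total first-year rate 3.678 μm/a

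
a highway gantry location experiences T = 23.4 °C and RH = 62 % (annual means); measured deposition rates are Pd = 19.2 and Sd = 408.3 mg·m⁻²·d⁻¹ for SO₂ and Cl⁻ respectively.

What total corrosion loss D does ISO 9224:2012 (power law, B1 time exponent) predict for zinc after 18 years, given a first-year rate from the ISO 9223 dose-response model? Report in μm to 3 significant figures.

D(18) = 71.1 μm

zinc: f(T) = -0.071·(T−10) [T>10 °C] = -0.9514
  sulphur-dioxide contribution → 0.3167 μm/a
  chloride contribution → 6.464 μm/a
  total first-year rate 6.781 μm/a
Power-law: D(18) = r_corr · 18^0.813
  D(18) = 6.781 × 18^0.813 = 6.781 × 10.48 = 71.09 μm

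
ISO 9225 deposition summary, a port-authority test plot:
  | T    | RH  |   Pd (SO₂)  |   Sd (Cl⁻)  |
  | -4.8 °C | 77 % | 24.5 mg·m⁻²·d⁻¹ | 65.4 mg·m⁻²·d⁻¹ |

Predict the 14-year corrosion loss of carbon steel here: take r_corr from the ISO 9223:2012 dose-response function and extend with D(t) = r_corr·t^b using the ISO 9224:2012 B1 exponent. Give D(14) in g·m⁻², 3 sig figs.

carbon steel: f(T) = +0.150·(T−10) [T≤10 °C] = -2.2200
  Pd branch = 1.77·Pd^0.52·e^(0.02·RH+f) = 4.732 μm/a
  Sd branch = 0.102·Sd^0.62·e^(0.033·RH+0.04·T) = 14.27 μm/a
  r_corr = 4.732 + 14.27 = 19 μm/a
ISO 9224: D(t) = r_corr · t^b with b = 0.523 (carbon steel, B1)
  D(14) = 19 × 14^0.523 = 19 × 3.976 = 75.55 μm
  Mass loss = 75.55 μm × 7.85 g/cm³ = 593 g·m⁻²

D(14) = 593 g·m⁻²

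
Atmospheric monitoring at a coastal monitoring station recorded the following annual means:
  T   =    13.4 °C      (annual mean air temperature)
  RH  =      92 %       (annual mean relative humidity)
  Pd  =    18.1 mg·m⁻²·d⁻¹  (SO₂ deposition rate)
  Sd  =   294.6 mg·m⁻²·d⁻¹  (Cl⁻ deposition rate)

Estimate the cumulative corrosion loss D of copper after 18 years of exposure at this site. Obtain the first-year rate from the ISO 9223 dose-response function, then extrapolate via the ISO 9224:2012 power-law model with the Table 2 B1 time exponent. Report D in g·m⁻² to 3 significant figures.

copper: f(T) = -0.080·(T−10) [T>10 °C] = -0.2720
  SO₂ term: 0.0053·18.1^0.26·exp(0.059·92-0.2720) = 1.952
  Sd branch = 0.01025·Sd^0.27·e^(0.036·RH+0.049·T) = 2.517 μm/a
  r_corr = 1.952 + 2.517 = 4.469 μm/a
Long-term exponent b (ISO 9224 Table 2, B1) = 0.667
  D(18) = 4.469 × 18^0.667 = 4.469 × 6.875 = 30.73 μm
  Mass loss = 30.73 μm × 8.96 g/cm³ = 275.3 g·m⁻²

D(18) = 275 g·m⁻²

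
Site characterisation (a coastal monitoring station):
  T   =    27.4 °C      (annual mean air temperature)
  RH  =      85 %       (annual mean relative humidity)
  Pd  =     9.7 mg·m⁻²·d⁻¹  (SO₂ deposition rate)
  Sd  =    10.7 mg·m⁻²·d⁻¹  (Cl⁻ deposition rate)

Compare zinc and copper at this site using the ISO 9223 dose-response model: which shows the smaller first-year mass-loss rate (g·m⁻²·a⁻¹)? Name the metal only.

zinc

zinc: T>10 °C ⇒ hinge -0.071·(27.4−10) = -1.2354
  Pd branch = 0.0129·Pd^0.44·e^(0.046·RH+f) = 0.5085 μm/a
  Sd branch = 0.0175·Sd^0.57·e^(0.008·RH+0.085·T) = 1.37 μm/a
  r_corr = 0.5085 + 1.37 = 1.878 μm/a
  mass loss = 1.878 μm/a × 7.14 g/cm³ = 13.41 g·m⁻²·a⁻¹
copper: f(T) = -0.080·(T−10) [T>10 °C] = -1.3920
  SO₂ term: 0.0053·9.7^0.26·exp(0.059·85-1.3920) = 0.3583
  Sd branch = 0.01025·Sd^0.27·e^(0.036·RH+0.049·T) = 1.587 μm/a
  r_corr = 0.3583 + 1.587 = 1.946 μm/a
  mass loss = 1.946 μm/a × 8.96 g/cm³ = 17.43 g·m⁻²·a⁻¹
Ordering by g·m⁻²·a⁻¹: copper (17.4) > zinc (13.4)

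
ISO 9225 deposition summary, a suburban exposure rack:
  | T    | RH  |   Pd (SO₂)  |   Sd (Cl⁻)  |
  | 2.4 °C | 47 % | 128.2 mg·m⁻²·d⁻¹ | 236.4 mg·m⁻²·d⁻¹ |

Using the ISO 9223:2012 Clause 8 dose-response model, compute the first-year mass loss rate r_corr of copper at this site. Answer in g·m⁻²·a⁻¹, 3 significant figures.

r_corr = 3.48 g·m⁻²·a⁻¹

copper: T≤10 °C ⇒ hinge +0.126·(2.4−10) = -0.9576
  SO₂ term: 0.0053·128.2^0.26·exp(0.059·47-0.9576) = 0.115
  Cl⁻ term: 0.01025·236.4^0.27·exp(0.036·47+0.049·2.4) = 0.2738
  r_corr = 0.115 + 0.2738 = 0.3889 μm/a
Convert to mass loss: 0.3889 μm/a × 8.96 g/cm³ = 3.484 g·m⁻²·a⁻¹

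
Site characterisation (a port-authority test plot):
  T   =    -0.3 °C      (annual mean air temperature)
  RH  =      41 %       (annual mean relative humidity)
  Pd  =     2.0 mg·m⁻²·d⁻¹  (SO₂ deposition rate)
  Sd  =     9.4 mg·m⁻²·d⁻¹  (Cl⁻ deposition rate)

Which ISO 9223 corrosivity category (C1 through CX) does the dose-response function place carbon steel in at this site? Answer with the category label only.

C2

carbon steel: T≤10 °C ⇒ hinge +0.150·(-0.3−10) = -1.5450
  SO₂ term: 1.77·2.0^0.52·exp(0.02·41-1.5450) = 1.229
  Sd branch = 0.102·Sd^0.62·e^(0.033·RH+0.04·T) = 1.564 μm/a
  r_corr = 1.229 + 1.564 = 2.794 μm/a
ISO 9223 Table 2 (carbon steel): 1.3 < 2.79 ≤ 25 μm/a ⇒ C2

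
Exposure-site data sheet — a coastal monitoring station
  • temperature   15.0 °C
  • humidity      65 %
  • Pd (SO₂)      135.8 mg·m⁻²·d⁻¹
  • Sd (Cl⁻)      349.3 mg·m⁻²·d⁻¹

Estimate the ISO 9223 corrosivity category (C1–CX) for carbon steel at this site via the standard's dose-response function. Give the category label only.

C5

carbon steel: f(T) = -0.054·(T−10) [T>10 °C] = -0.2700
  SO₂ term: 1.77·135.8^0.52·exp(0.02·65-0.2700) = 63.74
  Cl⁻ term: 0.102·349.3^0.62·exp(0.033·65+0.04·15.0) = 59.91
  sum: 63.74 + 59.91 → r_corr = 123.7 μm/a
Category bounds: 80…200 μm/a bracket r_corr ⇒ C5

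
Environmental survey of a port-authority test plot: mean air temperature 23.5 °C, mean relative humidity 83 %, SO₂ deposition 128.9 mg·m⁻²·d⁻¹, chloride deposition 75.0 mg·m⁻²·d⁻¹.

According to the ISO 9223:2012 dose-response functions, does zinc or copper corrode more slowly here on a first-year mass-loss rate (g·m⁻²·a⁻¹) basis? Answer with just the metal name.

copper

zinc: f(T) = -0.071·(T−10) [T>10 °C] = -0.9585
  sulphur-dioxide contribution → 1.91 μm/a
  chloride contribution → 2.936 μm/a
  total first-year rate 4.845 μm/a
  mass loss = 4.845 μm/a × 7.14 g/cm³ = 34.6 g·m⁻²·a⁻¹
copper: temperature factor f = -0.080·(13.5) = -1.0800
  sulphur-dioxide contribution → 0.8524 μm/a
  chloride contribution → 2.064 μm/a
  total first-year rate 2.917 μm/a
  mass loss = 2.917 μm/a × 8.96 g/cm³ = 26.13 g·m⁻²·a⁻¹
Ordering by g·m⁻²·a⁻¹: zinc (34.6) > copper (26.1)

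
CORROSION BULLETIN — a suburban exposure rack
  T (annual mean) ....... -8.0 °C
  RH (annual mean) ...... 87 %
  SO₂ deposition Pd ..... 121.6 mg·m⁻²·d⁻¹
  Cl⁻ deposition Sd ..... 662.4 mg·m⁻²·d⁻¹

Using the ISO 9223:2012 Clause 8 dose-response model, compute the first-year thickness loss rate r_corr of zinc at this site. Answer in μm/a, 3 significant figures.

zinc: T≤10 °C ⇒ hinge +0.038·(-8.0−10) = -0.6840
  Pd branch = 0.0129·Pd^0.44·e^(0.046·RH+f) = 2.944 μm/a
  Sd branch = 0.0175·Sd^0.57·e^(0.008·RH+0.085·T) = 0.7211 μm/a
  r_corr = 2.944 + 0.7211 = 3.665 μm/a

r_corr = 3.67 μm/a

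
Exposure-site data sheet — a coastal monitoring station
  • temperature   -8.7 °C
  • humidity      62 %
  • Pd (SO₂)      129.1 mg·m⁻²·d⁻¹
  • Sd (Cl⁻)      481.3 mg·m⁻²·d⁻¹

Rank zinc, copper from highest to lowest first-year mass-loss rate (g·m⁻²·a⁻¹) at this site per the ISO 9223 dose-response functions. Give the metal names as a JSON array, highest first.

zinc: temperature factor f = +0.038·(-18.7) = -0.7106
  sulphur-dioxide contribution → 0.932 μm/a
  chloride contribution → 0.4637 μm/a
  ⇒ r_corr(zinc) = 1.396 μm/a
  mass loss = 1.396 μm/a × 7.14 g/cm³ = 9.965 g·m⁻²·a⁻¹
copper: temperature factor f = +0.126·(-18.7) = -2.3562
  sulphur-dioxide contribution → 0.06894 μm/a
  chloride contribution → 0.3305 μm/a
  total first-year rate 0.3994 μm/a
  mass loss = 0.3994 μm/a × 8.96 g/cm³ = 3.579 g·m⁻²·a⁻¹
Ordering by g·m⁻²·a⁻¹: zinc (9.97) > copper (3.58)

["zinc", "copper"]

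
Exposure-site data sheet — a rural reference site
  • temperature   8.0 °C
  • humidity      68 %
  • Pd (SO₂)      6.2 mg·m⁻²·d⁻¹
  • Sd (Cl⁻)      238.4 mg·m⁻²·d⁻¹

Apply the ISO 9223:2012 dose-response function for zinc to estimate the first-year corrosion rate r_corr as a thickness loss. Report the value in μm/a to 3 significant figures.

r_corr = 1.96 μm/a

zinc: f(T) = +0.038·(T−10) [T≤10 °C] = -0.0760
  Pd branch = 0.0129·Pd^0.44·e^(0.046·RH+f) = 0.6091 μm/a
  Sd branch = 0.0175·Sd^0.57·e^(0.008·RH+0.085·T) = 1.348 μm/a
  sum: 0.6091 + 1.348 → r_corr = 1.957 μm/a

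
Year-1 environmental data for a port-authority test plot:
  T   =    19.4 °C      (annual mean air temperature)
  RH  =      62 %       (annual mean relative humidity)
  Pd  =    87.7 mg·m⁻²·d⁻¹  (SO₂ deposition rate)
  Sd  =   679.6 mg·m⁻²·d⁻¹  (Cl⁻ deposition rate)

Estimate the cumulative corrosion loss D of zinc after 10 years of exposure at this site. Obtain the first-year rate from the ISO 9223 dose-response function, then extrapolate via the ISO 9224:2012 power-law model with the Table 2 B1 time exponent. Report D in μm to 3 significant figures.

zinc: temperature factor f = -0.071·(9.4) = -0.6674
  SO₂ term: 0.0129·87.7^0.44·exp(0.046·62-0.6674) = 0.8209
  Sd branch = 0.0175·Sd^0.57·e^(0.008·RH+0.085·T) = 6.152 μm/a
  r_corr = 0.8209 + 6.152 = 6.972 μm/a
ISO 9224: D(t) = r_corr · t^b with b = 0.813 (zinc, B1)
  D(10) = 6.972 × 10^0.813 = 6.972 × 6.501 = 45.33 μm

D(10) = 45.3 μm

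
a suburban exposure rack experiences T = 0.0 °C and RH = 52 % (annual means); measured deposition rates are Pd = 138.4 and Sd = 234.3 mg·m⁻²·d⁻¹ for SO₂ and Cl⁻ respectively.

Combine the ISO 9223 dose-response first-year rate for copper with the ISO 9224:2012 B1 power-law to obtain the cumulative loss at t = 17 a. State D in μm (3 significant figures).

copper: temperature factor f = +0.126·(-10.0) = -1.2600
  SO₂ term: 0.0053·138.4^0.26·exp(0.059·52-1.2600) = 0.1165
  Sd branch = 0.01025·Sd^0.27·e^(0.036·RH+0.049·T) = 0.2908 μm/a
  sum: 0.1165 + 0.2908 → r_corr = 0.4072 μm/a
ISO 9224: D(t) = r_corr · t^b with b = 0.667 (copper, B1)
  D(17) = 0.4072 × 17^0.667 = 0.4072 × 6.618 = 2.695 μm

D(17) = 2.69 μm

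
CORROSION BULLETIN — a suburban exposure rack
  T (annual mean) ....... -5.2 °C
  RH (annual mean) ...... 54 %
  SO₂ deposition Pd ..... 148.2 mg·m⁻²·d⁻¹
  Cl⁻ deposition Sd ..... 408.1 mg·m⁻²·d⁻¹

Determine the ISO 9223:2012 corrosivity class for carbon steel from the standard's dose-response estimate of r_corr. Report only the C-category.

carbon steel: temperature factor f = +0.150·(-15.2) = -2.2800
  sulphur-dioxide contribution → 7.172 μm/a
  chloride contribution → 20.46 μm/a
  total first-year rate 27.63 μm/a
Category bounds: 25…50 μm/a bracket r_corr ⇒ C3

C3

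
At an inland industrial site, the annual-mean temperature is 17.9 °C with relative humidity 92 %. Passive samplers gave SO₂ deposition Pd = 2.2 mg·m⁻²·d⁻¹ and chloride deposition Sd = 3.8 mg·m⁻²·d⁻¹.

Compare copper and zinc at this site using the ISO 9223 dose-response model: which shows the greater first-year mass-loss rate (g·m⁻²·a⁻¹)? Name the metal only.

copper

copper: T>10 °C ⇒ hinge -0.080·(17.9−10) = -0.6320
  sulphur-dioxide contribution → 0.7874 μm/a
  chloride contribution → 0.9695 μm/a
  ⇒ r_corr(copper) = 1.757 μm/a
  mass loss = 1.757 μm/a × 8.96 g/cm³ = 15.74 g·m⁻²·a⁻¹
zinc: f(T) = -0.071·(T−10) [T>10 °C] = -0.5609
  sulphur-dioxide contribution → 0.7171 μm/a
  chloride contribution → 0.358 μm/a
  ⇒ r_corr(zinc) = 1.075 μm/a
  mass loss = 1.075 μm/a × 7.14 g/cm³ = 7.677 g·m⁻²·a⁻¹
Ordering by g·m⁻²·a⁻¹: copper (15.7) > zinc (7.68)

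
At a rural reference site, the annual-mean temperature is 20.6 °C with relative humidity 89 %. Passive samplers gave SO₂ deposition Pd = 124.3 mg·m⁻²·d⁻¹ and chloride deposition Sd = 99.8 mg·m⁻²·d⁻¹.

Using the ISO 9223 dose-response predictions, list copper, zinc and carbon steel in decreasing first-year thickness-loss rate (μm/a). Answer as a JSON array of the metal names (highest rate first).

["carbon steel", "zinc", "copper"]

copper: f(T) = -0.080·(T−10) [T>10 °C] = -0.8480
  sulphur-dioxide contribution → 1.517 μm/a
  chloride contribution → 2.401 μm/a
  total first-year rate 3.918 μm/a
zinc: temperature factor f = -0.071·(10.6) = -0.7526
  sulphur-dioxide contribution → 3.043 μm/a
  chloride contribution → 2.833 μm/a
  ⇒ r_corr(zinc) = 5.876 μm/a
carbon steel: T>10 °C ⇒ hinge -0.054·(20.6−10) = -0.5724
  sulphur-dioxide contribution → 72.7 μm/a
  chloride contribution → 76.11 μm/a
  ⇒ r_corr(carbon steel) = 148.8 μm/a
Ordering by μm/a: carbon steel (149) > zinc (5.88) > copper (3.92)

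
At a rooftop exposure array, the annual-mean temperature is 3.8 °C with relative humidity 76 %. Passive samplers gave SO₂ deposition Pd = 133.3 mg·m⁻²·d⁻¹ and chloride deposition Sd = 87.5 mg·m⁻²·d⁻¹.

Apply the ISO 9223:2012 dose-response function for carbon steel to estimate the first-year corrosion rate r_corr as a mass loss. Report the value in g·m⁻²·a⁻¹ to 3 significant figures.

r_corr = 502 g·m⁻²·a⁻¹

carbon steel: T≤10 °C ⇒ hinge +0.150·(3.8−10) = -0.9300
  Pd branch = 1.77·Pd^0.52·e^(0.02·RH+f) = 40.66 μm/a
  Sd branch = 0.102·Sd^0.62·e^(0.033·RH+0.04·T) = 23.33 μm/a
  r_corr = 40.66 + 23.33 = 63.98 μm/a
Convert to mass loss: 63.98 μm/a × 7.85 g/cm³ = 502.3 g·m⁻²·a⁻¹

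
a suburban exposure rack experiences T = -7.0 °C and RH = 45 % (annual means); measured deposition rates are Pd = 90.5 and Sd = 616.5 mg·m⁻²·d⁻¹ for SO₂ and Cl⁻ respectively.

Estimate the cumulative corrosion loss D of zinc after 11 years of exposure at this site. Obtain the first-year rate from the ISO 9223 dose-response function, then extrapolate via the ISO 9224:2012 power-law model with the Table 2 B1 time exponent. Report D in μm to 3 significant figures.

zinc: T≤10 °C ⇒ hinge +0.038·(-7.0−10) = -0.6460
  Pd branch = 0.0129·Pd^0.44·e^(0.046·RH+f) = 0.389 μm/a
  Sd branch = 0.0175·Sd^0.57·e^(0.008·RH+0.085·T) = 0.5386 μm/a
  sum: 0.389 + 0.5386 → r_corr = 0.9276 μm/a
Power-law: D(11) = r_corr · 11^0.813
  D(11) = 0.9276 × 11^0.813 = 0.9276 × 7.025 = 6.516 μm

D(11) = 6.52 μm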